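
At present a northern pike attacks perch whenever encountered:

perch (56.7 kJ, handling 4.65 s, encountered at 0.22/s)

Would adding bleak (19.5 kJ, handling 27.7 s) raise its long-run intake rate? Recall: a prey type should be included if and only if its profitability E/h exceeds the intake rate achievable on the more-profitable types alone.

No

On perch alone, R = ΣλE/(1+Σλh) = 12.47/2.023 = 6.166 kJ/s.
Profitability of bleak: 19.5/27.7 = 0.704 kJ/s.
0.704 < 6.166, so adding bleak would lower the average — exclude it.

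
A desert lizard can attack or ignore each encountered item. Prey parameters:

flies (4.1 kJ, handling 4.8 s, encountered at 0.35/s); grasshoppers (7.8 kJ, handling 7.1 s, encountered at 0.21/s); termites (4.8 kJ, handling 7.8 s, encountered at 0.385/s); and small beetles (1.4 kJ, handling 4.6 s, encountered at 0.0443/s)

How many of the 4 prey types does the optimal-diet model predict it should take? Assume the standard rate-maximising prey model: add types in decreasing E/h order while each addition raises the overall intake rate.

2

Profitabilities (E/h, kJ/s): grasshoppers 1.1, flies 0.854, termites 0.615, small beetles 0.304. Add prey in this order while the next type's profitability exceeds the intake rate on those already taken.
Rate on top 1: 0.6576. flies: 0.854 > 0.6576 → include.
Rate on top 2: 0.7368. termites: 0.615 < 0.7368 → exclude; stop.
Optimal diet: grasshoppers, flies — 2 of 4 types.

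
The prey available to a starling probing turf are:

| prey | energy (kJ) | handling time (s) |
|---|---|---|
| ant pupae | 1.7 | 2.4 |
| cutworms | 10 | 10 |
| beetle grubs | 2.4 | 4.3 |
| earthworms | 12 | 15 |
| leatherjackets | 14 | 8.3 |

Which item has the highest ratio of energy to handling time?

leatherjackets

In descending order of E/h:
leatherjackets: 14/8.3 = 1.69 kJ/s
cutworms: 10/10 = 1 kJ/s
earthworms: 12/15 = 0.8 kJ/s
ant pupae: 1.7/2.4 = 0.708 kJ/s
beetle grubs: 2.4/4.3 = 0.558 kJ/s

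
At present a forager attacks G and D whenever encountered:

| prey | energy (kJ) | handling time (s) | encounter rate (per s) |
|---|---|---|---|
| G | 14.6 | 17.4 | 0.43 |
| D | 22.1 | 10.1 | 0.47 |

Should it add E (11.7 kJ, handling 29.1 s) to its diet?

No

Current rate: (0.43×14.6 + 0.47×22.1)/(1 + 0.43×17.4 + 0.47×10.1) = 1.26 kJ/s.
E: E/h = 11.7/29.1 = 0.4021 kJ/s.
Since 0.4021 < R, time spent handling E is better spent searching.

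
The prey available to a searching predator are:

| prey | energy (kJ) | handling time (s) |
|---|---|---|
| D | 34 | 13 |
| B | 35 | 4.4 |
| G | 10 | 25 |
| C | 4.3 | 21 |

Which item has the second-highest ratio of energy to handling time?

D

Profitability E/h (kJ/s): D = 34/13 = 2.62, B = 35/4.4 = 7.95, G = 10/25 = 0.4, C = 4.3/21 = 0.205.
Ranked: B > D > G > C.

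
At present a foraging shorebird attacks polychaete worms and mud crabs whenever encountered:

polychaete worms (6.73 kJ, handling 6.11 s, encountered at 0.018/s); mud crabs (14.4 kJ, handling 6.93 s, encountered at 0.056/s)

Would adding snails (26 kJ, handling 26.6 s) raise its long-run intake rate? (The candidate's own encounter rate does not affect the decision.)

Current rate: (0.018×6.73 + 0.056×14.4)/(1 + 0.018×6.11 + 0.056×6.93) = 0.6192 kJ/s.
snails: E/h = 26/26.6 = 0.9774 kJ/s.
Since 0.9774 > R, including snails increases the long-run rate.

Yes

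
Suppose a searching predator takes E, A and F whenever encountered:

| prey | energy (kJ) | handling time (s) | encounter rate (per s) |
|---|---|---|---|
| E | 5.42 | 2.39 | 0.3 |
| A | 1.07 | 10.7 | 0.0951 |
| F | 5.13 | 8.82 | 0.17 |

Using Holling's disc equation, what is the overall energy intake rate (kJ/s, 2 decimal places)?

R = (0.3×5.42 + 0.0951×1.07 + 0.17×5.13) / (1 + 0.3×2.39 + 0.0951×10.7 + 0.17×8.82) = 2.6/4.234 = 0.614 kJ/s.

0.61 kJ/s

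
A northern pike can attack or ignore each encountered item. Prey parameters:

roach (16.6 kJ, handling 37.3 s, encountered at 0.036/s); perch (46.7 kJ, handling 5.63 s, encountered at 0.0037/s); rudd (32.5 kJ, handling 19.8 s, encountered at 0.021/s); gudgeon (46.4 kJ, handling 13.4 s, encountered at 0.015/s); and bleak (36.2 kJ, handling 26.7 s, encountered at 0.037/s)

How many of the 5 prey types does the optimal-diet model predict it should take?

4

E/h in descending order: perch 8.29, gudgeon 3.46, rudd 1.64, bleak 1.36, roach 0.445 kJ/s. The optimal diet is the largest prefix of this list for which every included type satisfies E_i/h_i > R on the types above it.
Rate on top 1: 0.1693. gudgeon: 3.46 > 0.1693 → include.
Rate on top 2: 0.7111. rudd: 1.64 > 0.7111 → include.
Rate on top 3: 0.9473. bleak: 1.36 > 0.9473 → include.
Rate on top 4: 1.101. roach: 0.445 < 1.101 → exclude; stop.
Optimal diet: perch, gudgeon, rudd, bleak — 4 of 5 types.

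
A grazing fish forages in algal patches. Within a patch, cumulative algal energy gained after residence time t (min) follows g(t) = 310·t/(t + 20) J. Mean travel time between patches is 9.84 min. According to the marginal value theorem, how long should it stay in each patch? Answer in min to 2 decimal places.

14.03 min

Optimal t* satisfies g'(t*) = g(t*)/(T + t*).
g'(t) = 310·20/(t + 20)². Setting 310·20/(t+20)² = 310t/[(t+20)(9.84+t)] gives 20(9.84+t) = t(t+20), so t² = 20×9.84 = 196.8.
t* = √196.8 = 14.03 min.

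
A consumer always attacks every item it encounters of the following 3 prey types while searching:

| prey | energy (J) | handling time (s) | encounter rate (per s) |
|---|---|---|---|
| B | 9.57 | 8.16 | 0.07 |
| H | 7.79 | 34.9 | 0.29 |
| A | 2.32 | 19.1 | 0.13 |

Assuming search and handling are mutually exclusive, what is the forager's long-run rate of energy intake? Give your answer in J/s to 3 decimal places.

Energy encountered per unit search time: 0.07×9.57 + 0.29×7.79 + 0.13×2.32 = 3.231 J/s.
Handling time per unit search time: 0.07×8.16 + 0.29×34.9 + 0.13×19.1 = 13.18.
Rate = 3.231/(1 + 13.18) = 0.2279 J/s.

0.228 J/s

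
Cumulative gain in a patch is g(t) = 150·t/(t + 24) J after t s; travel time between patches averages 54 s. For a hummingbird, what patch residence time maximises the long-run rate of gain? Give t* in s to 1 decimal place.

Maximise g(t)/(T+t): set derivative to zero → g'(t)(T+t) = g(t).
g'(t) = 150·24/(t + 24)². Setting 150·24/(t+24)² = 150t/[(t+24)(54+t)] gives 24(54+t) = t(t+24), so t² = 24×54 = 1296.
t* = √1296 = 36 s.

36.0 s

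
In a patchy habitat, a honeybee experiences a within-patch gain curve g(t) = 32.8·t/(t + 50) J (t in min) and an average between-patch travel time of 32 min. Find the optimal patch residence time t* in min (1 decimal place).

By the marginal value theorem, leave when the instantaneous gain rate g'(t) equals the habitat-wide average g(t)/(T + t).
g'(t) = 32.8·50/(t + 50)². Setting 32.8·50/(t+50)² = 32.8t/[(t+50)(32+t)] gives 50(32+t) = t(t+50), so t² = 50×32 = 1600.
t* = √1600 = 40 min.

40.0 min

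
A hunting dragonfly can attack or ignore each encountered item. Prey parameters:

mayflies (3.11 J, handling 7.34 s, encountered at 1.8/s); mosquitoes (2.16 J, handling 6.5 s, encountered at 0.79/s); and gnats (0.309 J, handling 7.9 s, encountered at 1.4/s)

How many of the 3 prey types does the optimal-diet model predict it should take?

Profitabilities (E/h, J/s): mayflies 0.424, mosquitoes 0.332, gnats 0.0391. Add prey in this order while the next type's profitability exceeds the intake rate on those already taken.
Rate on top 1: 0.3939. mosquitoes: 0.332 < 0.3939 → exclude; stop.
Optimal diet: mayflies — 1 of 3 types.

1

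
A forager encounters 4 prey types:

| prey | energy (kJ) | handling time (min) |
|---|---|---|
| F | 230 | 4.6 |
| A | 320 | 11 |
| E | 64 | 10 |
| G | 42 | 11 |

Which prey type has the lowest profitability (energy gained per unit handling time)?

G

Profitability E/h (kJ/min): F = 230/4.6 = 50, A = 320/11 = 29.1, E = 64/10 = 6.4, G = 42/11 = 3.82.
Ranked: F > A > E > G.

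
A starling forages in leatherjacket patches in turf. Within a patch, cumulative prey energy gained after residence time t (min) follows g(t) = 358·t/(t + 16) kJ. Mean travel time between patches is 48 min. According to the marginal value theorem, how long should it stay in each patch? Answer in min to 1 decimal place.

27.7 min

By the marginal value theorem, leave when the instantaneous gain rate g'(t) equals the habitat-wide average g(t)/(T + t).
g'(t) = 358·16/(t + 16)². Setting 358·16/(t+16)² = 358t/[(t+16)(48+t)] gives 16(48+t) = t(t+16), so t² = 16×48 = 768.
t* = √768 = 27.71 min.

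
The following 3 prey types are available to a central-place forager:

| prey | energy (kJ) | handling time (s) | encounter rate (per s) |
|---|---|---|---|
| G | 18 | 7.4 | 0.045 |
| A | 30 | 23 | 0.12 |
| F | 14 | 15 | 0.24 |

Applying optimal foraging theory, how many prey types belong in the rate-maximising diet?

2

E/h in descending order: G 2.43, A 1.3, F 0.933 kJ/s. The optimal diet is the largest prefix of this list for which every included type satisfies E_i/h_i > R on the types above it.
Rate on top 1: 0.6077. A: 1.3 > 0.6077 → include.
Rate on top 2: 1.077. F: 0.933 < 1.077 → exclude; stop.
Optimal diet: G, A — 2 of 3 types.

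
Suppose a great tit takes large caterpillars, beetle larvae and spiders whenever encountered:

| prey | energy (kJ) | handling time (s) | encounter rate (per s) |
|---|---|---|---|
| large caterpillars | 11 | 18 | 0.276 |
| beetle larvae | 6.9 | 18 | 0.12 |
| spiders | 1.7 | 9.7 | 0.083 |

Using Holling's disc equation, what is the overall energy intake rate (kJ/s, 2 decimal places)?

0.45 kJ/s

R = (0.276×11 + 0.12×6.9 + 0.083×1.7) / (1 + 0.276×18 + 0.12×18 + 0.083×9.7) = 4.005/8.933 = 0.4483 kJ/s.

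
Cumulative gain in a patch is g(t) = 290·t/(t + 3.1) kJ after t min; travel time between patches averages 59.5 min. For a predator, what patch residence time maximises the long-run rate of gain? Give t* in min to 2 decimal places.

By the marginal value theorem, leave when the instantaneous gain rate g'(t) equals the habitat-wide average g(t)/(T + t).
g'(t) = 290·3.1/(t + 3.1)². Setting 290·3.1/(t+3.1)² = 290t/[(t+3.1)(59.5+t)] gives 3.1(59.5+t) = t(t+3.1), so t² = 3.1×59.5 = 184.5.
t* = √184.5 = 13.58 min.

13.58 min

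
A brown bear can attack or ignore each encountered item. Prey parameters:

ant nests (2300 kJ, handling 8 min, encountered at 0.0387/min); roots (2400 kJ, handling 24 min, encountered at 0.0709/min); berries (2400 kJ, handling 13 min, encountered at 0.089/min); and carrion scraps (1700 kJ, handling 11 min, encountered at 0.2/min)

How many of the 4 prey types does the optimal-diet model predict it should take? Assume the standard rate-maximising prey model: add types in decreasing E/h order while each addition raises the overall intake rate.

3

Profitabilities (E/h, kJ/min): ant nests 288, berries 185, carrion scraps 155, roots 100. Add prey in this order while the next type's profitability exceeds the intake rate on those already taken.
Rate on top 1: 67.97. berries: 185 > 67.97 → include.
Rate on top 2: 122.7. carrion scraps: 155 > 122.7 → include.
Rate on top 3: 137.7. roots: 100 < 137.7 → exclude; stop.
Optimal diet: ant nests, berries, carrion scraps — 3 of 4 types.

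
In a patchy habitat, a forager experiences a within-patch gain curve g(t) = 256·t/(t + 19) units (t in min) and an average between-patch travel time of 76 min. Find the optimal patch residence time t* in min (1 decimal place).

38.0 min

Maximise g(t)/(T+t): set derivative to zero → g'(t)(T+t) = g(t).
g'(t) = 256·19/(t + 19)². Setting 256·19/(t+19)² = 256t/[(t+19)(76+t)] gives 19(76+t) = t(t+19), so t² = 19×76 = 1444.
t* = √1444 = 38 min.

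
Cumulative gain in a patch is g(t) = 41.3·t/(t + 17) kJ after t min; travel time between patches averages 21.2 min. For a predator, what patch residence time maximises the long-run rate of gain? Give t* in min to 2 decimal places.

Maximise g(t)/(T+t): set derivative to zero → g'(t)(T+t) = g(t).
g'(t) = 41.3·17/(t + 17)². Setting 41.3·17/(t+17)² = 41.3t/[(t+17)(21.2+t)] gives 17(21.2+t) = t(t+17), so t² = 17×21.2 = 360.4.
t* = √360.4 = 18.98 min.

18.98 min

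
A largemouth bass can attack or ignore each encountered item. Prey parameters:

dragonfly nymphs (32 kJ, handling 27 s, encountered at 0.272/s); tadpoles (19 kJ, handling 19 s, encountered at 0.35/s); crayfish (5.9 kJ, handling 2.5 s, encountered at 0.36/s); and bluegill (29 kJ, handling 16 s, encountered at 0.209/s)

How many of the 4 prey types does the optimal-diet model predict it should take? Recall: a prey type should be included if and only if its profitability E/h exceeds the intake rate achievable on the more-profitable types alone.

Profitabilities (E/h, kJ/s): crayfish 2.36, bluegill 1.81, dragonfly nymphs 1.19, tadpoles 1. Add prey in this order while the next type's profitability exceeds the intake rate on those already taken.
Rate on top 1: 1.118. bluegill: 1.81 > 1.118 → include.
Rate on top 2: 1.561. dragonfly nymphs: 1.19 < 1.561 → exclude; stop.
Optimal diet: crayfish, bluegill — 2 of 4 types.

2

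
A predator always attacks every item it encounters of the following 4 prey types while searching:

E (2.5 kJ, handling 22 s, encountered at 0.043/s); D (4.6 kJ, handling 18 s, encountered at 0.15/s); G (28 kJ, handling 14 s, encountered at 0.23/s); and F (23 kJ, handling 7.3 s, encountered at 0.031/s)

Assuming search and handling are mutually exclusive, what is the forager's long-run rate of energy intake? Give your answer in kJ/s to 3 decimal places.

0.982 kJ/s

R = Σλ_iE_i / (1 + Σλ_ih_i)
Numerator: 0.043×2.5 + 0.15×4.6 + 0.23×28 + 0.031×23 = 7.95
Denominator: 1 + 0.043×22 + 0.15×18 + 0.23×14 + 0.031×7.3 = 8.092
R = 7.95/8.092 = 0.9825 kJ/s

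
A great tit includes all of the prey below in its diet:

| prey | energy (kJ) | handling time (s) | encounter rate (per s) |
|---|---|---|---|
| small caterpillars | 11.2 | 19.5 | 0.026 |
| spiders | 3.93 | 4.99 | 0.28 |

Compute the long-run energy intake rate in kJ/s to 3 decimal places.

R = Σλ_iE_i / (1 + Σλ_ih_i)
Numerator: 0.026×11.2 + 0.28×3.93 = 1.392
Denominator: 1 + 0.026×19.5 + 0.28×4.99 = 2.904
R = 1.392/2.904 = 0.4792 kJ/s

0.479 kJ/s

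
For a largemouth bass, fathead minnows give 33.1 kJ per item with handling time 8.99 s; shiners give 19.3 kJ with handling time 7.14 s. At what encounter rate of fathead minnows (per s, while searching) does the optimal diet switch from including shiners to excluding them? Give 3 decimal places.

0.307 per s

The zero-one rule: include shiners iff E₂/h₂ > λE₁/(1+λh₁). Equality gives the switch point.
λE₁h₂ = E₂ + λE₂h₁ ⇒ λ = E₂/(E₁h₂ − E₂h₁) = 19.3/(236.3 − 173.5) = 0.3072 per s.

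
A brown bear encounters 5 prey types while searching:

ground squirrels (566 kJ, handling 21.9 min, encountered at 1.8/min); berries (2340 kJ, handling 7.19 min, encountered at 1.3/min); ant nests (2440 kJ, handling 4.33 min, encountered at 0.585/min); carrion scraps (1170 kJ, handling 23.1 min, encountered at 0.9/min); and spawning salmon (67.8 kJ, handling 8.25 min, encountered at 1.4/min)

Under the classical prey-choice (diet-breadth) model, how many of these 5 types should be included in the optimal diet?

Rank by E/h (kJ/min): ant nests 564, berries 325, carrion scraps 50.6, ground squirrels 25.8, spawning salmon 8.22. Include each in turn until the next type's E/h falls below the running intake rate.
Rate on top 1: 404. berries: 325 < 404 → exclude; stop.
Optimal diet: ant nests — 1 of 5 types.

1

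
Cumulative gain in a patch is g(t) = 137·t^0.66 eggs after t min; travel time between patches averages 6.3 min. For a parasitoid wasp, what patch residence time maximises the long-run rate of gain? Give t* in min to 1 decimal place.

12.2 min

Maximise g(t)/(T+t): set derivative to zero → g'(t)(T+t) = g(t).
g'(t) = 0.66·137·t^-0.34. Setting 0.66·137·t^-0.34 = 137·t^0.66/(6.3+t) gives 0.66(6.3+t) = t, so 0.34·t = 0.66×6.3.
t* = 0.66×6.3/0.34 = 12.23 min.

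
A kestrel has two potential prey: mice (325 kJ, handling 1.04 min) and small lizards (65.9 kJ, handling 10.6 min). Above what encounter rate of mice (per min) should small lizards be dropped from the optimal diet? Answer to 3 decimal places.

Drop small lizards once their profitability E₂/h₂ falls below the rate achievable on mice alone: E₂/h₂ = λE₁/(1 + λh₁).
Solve for λ: λE₁h₂ = E₂(1 + λh₁) → λ(E₁h₂ − E₂h₁) = E₂ → λ = E₂/(E₁h₂ − E₂h₁).
λ = 65.9/(325×10.6 − 65.9×1.04) = 65.9/3376 = 0.01952 per min.

0.020 per min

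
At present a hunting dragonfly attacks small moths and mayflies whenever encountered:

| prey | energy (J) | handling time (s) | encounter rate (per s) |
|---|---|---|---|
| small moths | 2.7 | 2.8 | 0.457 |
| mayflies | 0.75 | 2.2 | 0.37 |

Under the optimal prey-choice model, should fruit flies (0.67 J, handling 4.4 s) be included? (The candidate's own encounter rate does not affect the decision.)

On small moths and mayflies alone, R = ΣλE/(1+Σλh) = 1.511/3.094 = 0.4886 J/s.
fruit flies: E/h = 0.67/4.4 = 0.1523 J/s.
0.1523 < 0.4886, so adding fruit flies would lower the average — exclude it.

No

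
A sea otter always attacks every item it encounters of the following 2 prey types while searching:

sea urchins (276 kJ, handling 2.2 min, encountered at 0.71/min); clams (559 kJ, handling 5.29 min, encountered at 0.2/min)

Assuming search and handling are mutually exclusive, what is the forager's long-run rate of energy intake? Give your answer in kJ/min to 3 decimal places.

R = Σλ_iE_i / (1 + Σλ_ih_i)
Numerator: 0.71×276 + 0.2×559 = 307.8
Denominator: 1 + 0.71×2.2 + 0.2×5.29 = 3.62
R = 307.8/3.62 = 85.02 kJ/min

85.017 kJ/min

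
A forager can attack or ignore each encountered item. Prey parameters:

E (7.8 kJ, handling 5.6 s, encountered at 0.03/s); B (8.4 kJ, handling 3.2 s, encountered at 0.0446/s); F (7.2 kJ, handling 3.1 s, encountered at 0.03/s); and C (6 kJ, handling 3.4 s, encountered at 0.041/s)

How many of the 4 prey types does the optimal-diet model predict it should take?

E/h in descending order: B 2.62, F 2.32, C 1.76, E 1.39 kJ/s. The optimal diet is the largest prefix of this list for which every included type satisfies E_i/h_i > R on the types above it.
Rate on top 1: 0.3278. F: 2.32 > 0.3278 → include.
Rate on top 2: 0.478. C: 1.76 > 0.478 → include.
Rate on top 3: 0.6084. E: 1.39 > 0.6084 → include.
Optimal diet: B, F, C, E — 4 of 4 types.

4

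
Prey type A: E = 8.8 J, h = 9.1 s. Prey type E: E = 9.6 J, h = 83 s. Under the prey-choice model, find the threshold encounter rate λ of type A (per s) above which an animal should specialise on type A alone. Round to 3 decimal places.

Drop type E once their profitability E₂/h₂ falls below the rate achievable on type A alone: E₂/h₂ = λE₁/(1 + λh₁).
Solve for λ: λE₁h₂ = E₂(1 + λh₁) → λ(E₁h₂ − E₂h₁) = E₂ → λ = E₂/(E₁h₂ − E₂h₁).
λ = 9.6/(8.8×83 − 9.6×9.1) = 9.6/643 = 0.01493 per s.

0.015 per s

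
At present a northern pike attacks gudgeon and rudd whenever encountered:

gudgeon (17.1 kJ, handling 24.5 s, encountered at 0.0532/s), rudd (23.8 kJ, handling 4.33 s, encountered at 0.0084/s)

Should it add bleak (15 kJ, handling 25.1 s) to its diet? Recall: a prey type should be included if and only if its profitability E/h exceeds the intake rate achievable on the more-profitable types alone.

Yes

On gudgeon and rudd alone, R = ΣλE/(1+Σλh) = 1.11/2.34 = 0.4743 kJ/s.
Profitability of bleak: 15/25.1 = 0.5976 kJ/s.
0.5976 > 0.4743, so adding bleak raises the average — include it.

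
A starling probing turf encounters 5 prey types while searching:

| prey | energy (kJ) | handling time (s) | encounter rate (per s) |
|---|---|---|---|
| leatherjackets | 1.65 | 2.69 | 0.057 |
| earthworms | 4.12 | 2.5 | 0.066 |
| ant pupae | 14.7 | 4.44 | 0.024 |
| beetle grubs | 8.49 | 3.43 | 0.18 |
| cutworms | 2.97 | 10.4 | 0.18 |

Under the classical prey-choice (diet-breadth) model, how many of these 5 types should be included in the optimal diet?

3

Profitabilities (E/h, kJ/s): ant pupae 3.31, beetle grubs 2.48, earthworms 1.65, leatherjackets 0.613, cutworms 0.286. Add prey in this order while the next type's profitability exceeds the intake rate on those already taken.
Rate on top 1: 0.3188. beetle grubs: 2.48 > 0.3188 → include.
Rate on top 2: 1.091. earthworms: 1.65 > 1.091 → include.
Rate on top 3: 1.14. leatherjackets: 0.613 < 1.14 → exclude; stop.
Optimal diet: ant pupae, beetle grubs, earthworms — 3 of 5 types.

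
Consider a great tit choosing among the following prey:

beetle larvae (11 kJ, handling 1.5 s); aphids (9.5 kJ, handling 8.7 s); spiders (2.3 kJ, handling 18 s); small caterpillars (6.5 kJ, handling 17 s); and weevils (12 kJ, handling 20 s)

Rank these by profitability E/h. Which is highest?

beetle larvae

In descending order of E/h:
beetle larvae: 11/1.5 = 7.33 kJ/s
aphids: 9.5/8.7 = 1.09 kJ/s
weevils: 12/20 = 0.6 kJ/s
small caterpillars: 6.5/17 = 0.382 kJ/s
spiders: 2.3/18 = 0.128 kJ/s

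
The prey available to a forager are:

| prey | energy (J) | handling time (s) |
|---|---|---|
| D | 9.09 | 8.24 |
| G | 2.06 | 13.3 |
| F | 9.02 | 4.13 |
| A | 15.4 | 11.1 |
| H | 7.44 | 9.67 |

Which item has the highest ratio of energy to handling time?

Profitability E/h (J/s): D = 9.09/8.24 = 1.1, G = 2.06/13.3 = 0.155, F = 9.02/4.13 = 2.18, A = 15.4/11.1 = 1.39, H = 7.44/9.67 = 0.769.
Ranked: F > A > D > H > G.

F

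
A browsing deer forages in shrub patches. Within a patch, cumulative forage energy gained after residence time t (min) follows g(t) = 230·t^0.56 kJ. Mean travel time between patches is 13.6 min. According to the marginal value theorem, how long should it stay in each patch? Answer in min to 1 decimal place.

Optimal t* satisfies g'(t*) = g(t*)/(T + t*).
g'(t) = 0.56·230·t^-0.44. Setting 0.56·230·t^-0.44 = 230·t^0.56/(13.6+t) gives 0.56(13.6+t) = t, so 0.44·t = 0.56×13.6.
t* = 0.56×13.6/0.44 = 17.31 min.

17.3 min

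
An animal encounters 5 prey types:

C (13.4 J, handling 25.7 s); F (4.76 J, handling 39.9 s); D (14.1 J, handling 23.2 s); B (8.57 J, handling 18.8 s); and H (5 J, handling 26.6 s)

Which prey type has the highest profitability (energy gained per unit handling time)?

Profitability E/h (J/s): C = 13.4/25.7 = 0.521, F = 4.76/39.9 = 0.119, D = 14.1/23.2 = 0.608, B = 8.57/18.8 = 0.456, H = 5/26.6 = 0.188.
Ranked: D > C > B > H > F.

D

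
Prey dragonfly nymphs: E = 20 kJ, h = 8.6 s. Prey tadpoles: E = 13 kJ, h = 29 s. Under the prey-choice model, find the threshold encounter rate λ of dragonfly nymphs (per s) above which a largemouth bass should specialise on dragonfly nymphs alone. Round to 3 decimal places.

0.028 per s

The zero-one rule: include tadpoles iff E₂/h₂ > λE₁/(1+λh₁). Equality gives the switch point.
λE₁h₂ = E₂ + λE₂h₁ ⇒ λ = E₂/(E₁h₂ − E₂h₁) = 13/(580 − 111.8) = 0.02777 per s.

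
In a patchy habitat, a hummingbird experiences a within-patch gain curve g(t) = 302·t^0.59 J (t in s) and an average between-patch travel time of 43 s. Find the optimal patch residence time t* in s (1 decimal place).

Maximise g(t)/(T+t): set derivative to zero → g'(t)(T+t) = g(t).
g'(t) = 0.59·302·t^-0.41. Setting 0.59·302·t^-0.41 = 302·t^0.59/(43+t) gives 0.59(43+t) = t, so 0.41·t = 0.59×43.
t* = 0.59×43/0.41 = 61.88 s.

61.9 s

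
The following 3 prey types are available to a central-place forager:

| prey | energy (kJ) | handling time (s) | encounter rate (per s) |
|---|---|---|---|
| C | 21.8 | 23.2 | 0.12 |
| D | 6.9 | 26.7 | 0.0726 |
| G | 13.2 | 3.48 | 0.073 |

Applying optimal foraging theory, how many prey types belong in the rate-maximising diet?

Profitabilities (E/h, kJ/s): G 3.79, C 0.94, D 0.258. Add prey in this order while the next type's profitability exceeds the intake rate on those already taken.
Rate on top 1: 0.7684. C: 0.94 > 0.7684 → include.
Rate on top 2: 0.8865. D: 0.258 < 0.8865 → exclude; stop.
Optimal diet: G, C — 2 of 3 types.

2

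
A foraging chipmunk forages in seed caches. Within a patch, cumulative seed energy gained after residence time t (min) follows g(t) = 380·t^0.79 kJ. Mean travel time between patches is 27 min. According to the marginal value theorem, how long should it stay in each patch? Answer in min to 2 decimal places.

101.57 min

Maximise g(t)/(T+t): set derivative to zero → g'(t)(T+t) = g(t).
g'(t) = 0.79·380·t^-0.21. Setting 0.79·380·t^-0.21 = 380·t^0.79/(27+t) gives 0.79(27+t) = t, so 0.21·t = 0.79×27.
t* = 0.79×27/0.21 = 101.6 min.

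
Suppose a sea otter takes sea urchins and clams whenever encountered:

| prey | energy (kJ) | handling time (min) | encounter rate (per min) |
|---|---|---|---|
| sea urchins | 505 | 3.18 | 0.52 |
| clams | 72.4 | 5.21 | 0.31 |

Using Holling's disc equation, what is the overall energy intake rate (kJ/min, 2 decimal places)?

R = (0.52×505 + 0.31×72.4) / (1 + 0.52×3.18 + 0.31×5.21) = 285/4.269 = 66.78 kJ/min.

66.78 kJ/min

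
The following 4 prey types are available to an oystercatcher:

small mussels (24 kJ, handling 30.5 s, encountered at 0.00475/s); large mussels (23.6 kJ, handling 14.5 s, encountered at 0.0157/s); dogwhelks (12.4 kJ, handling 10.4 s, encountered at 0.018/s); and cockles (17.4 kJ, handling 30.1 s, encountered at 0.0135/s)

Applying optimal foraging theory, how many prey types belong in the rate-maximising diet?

4

E/h in descending order: large mussels 1.63, dogwhelks 1.19, small mussels 0.787, cockles 0.578 kJ/s. The optimal diet is the largest prefix of this list for which every included type satisfies E_i/h_i > R on the types above it.
Rate on top 1: 0.3018. dogwhelks: 1.19 > 0.3018 → include.
Rate on top 2: 0.4196. small mussels: 0.787 > 0.4196 → include.
Rate on top 3: 0.4537. cockles: 0.578 > 0.4537 → include.
Optimal diet: large mussels, dogwhelks, small mussels, cockles — 4 of 4 types.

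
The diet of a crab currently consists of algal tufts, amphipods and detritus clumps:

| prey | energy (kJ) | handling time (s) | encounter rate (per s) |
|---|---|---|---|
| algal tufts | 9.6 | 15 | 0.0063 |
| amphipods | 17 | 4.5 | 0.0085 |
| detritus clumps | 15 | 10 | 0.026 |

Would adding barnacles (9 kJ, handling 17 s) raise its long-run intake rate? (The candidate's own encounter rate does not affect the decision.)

Current rate: (0.0063×9.6 + 0.0085×17 + 0.026×15)/(1 + 0.0063×15 + 0.0085×4.5 + 0.026×10) = 0.4272 kJ/s.
barnacles: E/h = 9/17 = 0.5294 kJ/s.
0.5294 > 0.4272, so adding barnacles raises the average — include it.

Yes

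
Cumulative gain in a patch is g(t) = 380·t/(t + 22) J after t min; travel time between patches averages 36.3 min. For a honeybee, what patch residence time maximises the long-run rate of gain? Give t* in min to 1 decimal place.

28.3 min

Maximise g(t)/(T+t): set derivative to zero → g'(t)(T+t) = g(t).
g'(t) = 380·22/(t + 22)². Setting 380·22/(t+22)² = 380t/[(t+22)(36.3+t)] gives 22(36.3+t) = t(t+22), so t² = 22×36.3 = 798.6.
t* = √798.6 = 28.26 min.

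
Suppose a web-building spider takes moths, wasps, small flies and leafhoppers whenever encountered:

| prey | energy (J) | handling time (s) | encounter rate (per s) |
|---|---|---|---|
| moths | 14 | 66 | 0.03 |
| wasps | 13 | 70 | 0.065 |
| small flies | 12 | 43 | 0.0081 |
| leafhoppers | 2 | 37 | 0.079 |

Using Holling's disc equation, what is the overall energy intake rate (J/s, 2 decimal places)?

Energy encountered per unit search time: 0.03×14 + 0.065×13 + 0.0081×12 + 0.079×2 = 1.52 J/s.
Handling time per unit search time: 0.03×66 + 0.065×70 + 0.0081×43 + 0.079×37 = 9.801.
Rate = 1.52/(1 + 9.801) = 0.1407 J/s.

0.14 J/s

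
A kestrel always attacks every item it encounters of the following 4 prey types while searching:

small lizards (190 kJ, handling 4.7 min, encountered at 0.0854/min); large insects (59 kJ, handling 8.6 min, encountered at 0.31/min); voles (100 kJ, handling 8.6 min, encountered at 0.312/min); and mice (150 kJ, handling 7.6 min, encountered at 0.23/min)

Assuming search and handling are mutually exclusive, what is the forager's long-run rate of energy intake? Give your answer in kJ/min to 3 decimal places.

R = Σλ_iE_i / (1 + Σλ_ih_i)
Numerator: 0.0854×190 + 0.31×59 + 0.312×100 + 0.23×150 = 100.2
Denominator: 1 + 0.0854×4.7 + 0.31×8.6 + 0.312×8.6 + 0.23×7.6 = 8.499
R = 100.2/8.499 = 11.79 kJ/min

11.792 kJ/min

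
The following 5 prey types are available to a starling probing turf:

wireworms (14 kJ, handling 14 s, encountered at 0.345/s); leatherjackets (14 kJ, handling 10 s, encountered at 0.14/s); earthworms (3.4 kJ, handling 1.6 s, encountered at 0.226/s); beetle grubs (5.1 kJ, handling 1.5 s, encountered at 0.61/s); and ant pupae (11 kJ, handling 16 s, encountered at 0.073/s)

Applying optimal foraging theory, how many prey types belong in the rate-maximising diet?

2

E/h in descending order: beetle grubs 3.4, earthworms 2.12, leatherjackets 1.4, wireworms 1, ant pupae 0.688 kJ/s. The optimal diet is the largest prefix of this list for which every included type satisfies E_i/h_i > R on the types above it.
Rate on top 1: 1.625. earthworms: 2.12 > 1.625 → include.
Rate on top 2: 1.704. leatherjackets: 1.4 < 1.704 → exclude; stop.
Optimal diet: beetle grubs, earthworms — 2 of 5 types.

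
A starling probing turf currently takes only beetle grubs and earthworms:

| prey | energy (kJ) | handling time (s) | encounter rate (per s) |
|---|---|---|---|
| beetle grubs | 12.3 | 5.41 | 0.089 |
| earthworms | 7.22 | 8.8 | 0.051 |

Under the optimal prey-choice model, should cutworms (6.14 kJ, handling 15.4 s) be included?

No

Intake rate on the current diet: R = (0.089×12.3 + 0.051×7.22) / (1 + 0.089×5.41 + 0.051×8.8) = 1.463/1.93 = 0.7579 kJ/s.
Profitability of cutworms: 6.14/15.4 = 0.3987 kJ/s.
Since 0.3987 < R, time spent handling cutworms is better spent searching.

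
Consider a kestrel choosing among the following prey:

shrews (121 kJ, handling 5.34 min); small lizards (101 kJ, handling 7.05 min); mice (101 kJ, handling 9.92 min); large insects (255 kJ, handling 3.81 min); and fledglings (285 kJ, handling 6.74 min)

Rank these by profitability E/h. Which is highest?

large insects

Profitability E/h (kJ/min): shrews = 121/5.34 = 22.7, small lizards = 101/7.05 = 14.3, mice = 101/9.92 = 10.2, large insects = 255/3.81 = 66.9, fledglings = 285/6.74 = 42.3.
Ranked: large insects > fledglings > shrews > small lizards > mice.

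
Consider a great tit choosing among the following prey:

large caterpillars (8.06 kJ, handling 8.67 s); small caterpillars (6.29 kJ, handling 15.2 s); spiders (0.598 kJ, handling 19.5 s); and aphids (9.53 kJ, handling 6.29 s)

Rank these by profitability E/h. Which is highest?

aphids

In descending order of E/h:
aphids: 9.53/6.29 = 1.52 kJ/s
large caterpillars: 8.06/8.67 = 0.93 kJ/s
small caterpillars: 6.29/15.2 = 0.414 kJ/s
spiders: 0.598/19.5 = 0.0307 kJ/s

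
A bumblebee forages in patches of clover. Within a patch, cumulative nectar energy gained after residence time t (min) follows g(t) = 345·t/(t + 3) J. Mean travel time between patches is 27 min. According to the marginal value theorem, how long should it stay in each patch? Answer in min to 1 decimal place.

9.0 min

Maximise g(t)/(T+t): set derivative to zero → g'(t)(T+t) = g(t).
g'(t) = 345·3/(t + 3)². Setting 345·3/(t+3)² = 345t/[(t+3)(27+t)] gives 3(27+t) = t(t+3), so t² = 3×27 = 81.
t* = √81 = 9 min.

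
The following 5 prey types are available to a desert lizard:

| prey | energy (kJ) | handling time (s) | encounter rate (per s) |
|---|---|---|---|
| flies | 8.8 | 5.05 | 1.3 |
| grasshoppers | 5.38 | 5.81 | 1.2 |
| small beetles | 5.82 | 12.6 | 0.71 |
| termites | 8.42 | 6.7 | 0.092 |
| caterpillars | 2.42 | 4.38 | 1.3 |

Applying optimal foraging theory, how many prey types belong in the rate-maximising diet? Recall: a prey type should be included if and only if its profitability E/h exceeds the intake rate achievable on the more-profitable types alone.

Profitabilities (E/h, kJ/s): flies 1.74, termites 1.26, grasshoppers 0.926, caterpillars 0.553, small beetles 0.462. Add prey in this order while the next type's profitability exceeds the intake rate on those already taken.
Rate on top 1: 1.512. termites: 1.26 < 1.512 → exclude; stop.
Optimal diet: flies — 1 of 5 types.

1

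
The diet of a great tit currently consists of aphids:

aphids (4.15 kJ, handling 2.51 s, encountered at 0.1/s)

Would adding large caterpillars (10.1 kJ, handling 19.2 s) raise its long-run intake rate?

Intake rate on the current diet: R = (0.1×4.15) / (1 + 0.1×2.51) = 0.415/1.251 = 0.3317 kJ/s.
Profitability of large caterpillars: 10.1/19.2 = 0.526 kJ/s.
Since 0.526 > R, including large caterpillars increases the long-run rate.

Yes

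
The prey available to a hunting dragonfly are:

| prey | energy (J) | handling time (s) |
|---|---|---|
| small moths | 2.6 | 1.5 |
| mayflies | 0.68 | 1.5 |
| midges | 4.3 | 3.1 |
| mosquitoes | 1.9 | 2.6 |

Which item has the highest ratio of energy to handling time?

Profitability E/h (J/s): small moths = 2.6/1.5 = 1.73, mayflies = 0.68/1.5 = 0.453, midges = 4.3/3.1 = 1.39, mosquitoes = 1.9/2.6 = 0.731.
Ranked: small moths > midges > mosquitoes > mayflies.

small moths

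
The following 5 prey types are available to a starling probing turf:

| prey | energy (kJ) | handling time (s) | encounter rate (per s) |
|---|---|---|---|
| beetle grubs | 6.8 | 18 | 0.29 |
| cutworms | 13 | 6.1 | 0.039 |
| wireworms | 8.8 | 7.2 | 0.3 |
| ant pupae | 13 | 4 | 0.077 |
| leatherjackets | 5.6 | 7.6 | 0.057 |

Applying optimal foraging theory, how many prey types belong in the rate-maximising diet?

Rank by E/h (kJ/s): ant pupae 3.25, cutworms 2.13, wireworms 1.22, leatherjackets 0.737, beetle grubs 0.378. Include each in turn until the next type's E/h falls below the running intake rate.
Rate on top 1: 0.7653. cutworms: 2.13 > 0.7653 → include.
Rate on top 2: 0.9755. wireworms: 1.22 > 0.9755 → include.
Rate on top 3: 1.119. leatherjackets: 0.737 < 1.119 → exclude; stop.
Optimal diet: ant pupae, cutworms, wireworms — 3 of 5 types.

3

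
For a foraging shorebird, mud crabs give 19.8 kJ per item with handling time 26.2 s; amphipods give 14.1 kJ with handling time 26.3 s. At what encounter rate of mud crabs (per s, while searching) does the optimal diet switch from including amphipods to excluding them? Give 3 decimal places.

0.093 per s

The zero-one rule: include amphipods iff E₂/h₂ > λE₁/(1+λh₁). Equality gives the switch point.
λE₁h₂ = E₂ + λE₂h₁ ⇒ λ = E₂/(E₁h₂ − E₂h₁) = 14.1/(520.7 − 369.4) = 0.09318 per s.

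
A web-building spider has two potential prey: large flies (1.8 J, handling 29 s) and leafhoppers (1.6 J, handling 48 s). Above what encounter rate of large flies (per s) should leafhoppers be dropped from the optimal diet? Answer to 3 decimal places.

At the threshold, the rate on large flies alone equals the profitability of leafhoppers: λ·1.8/(1 + λ·29) = 1.6/48 = 0.03333.
Rearranging, λ(1.8 − 0.03333×29) = 0.03333, so λ = 0.03333/0.8333 = 0.04 per s.

0.040 per s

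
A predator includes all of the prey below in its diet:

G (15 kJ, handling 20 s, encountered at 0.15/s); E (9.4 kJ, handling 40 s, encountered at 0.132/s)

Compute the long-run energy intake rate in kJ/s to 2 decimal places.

0.38 kJ/s

R = (0.15×15 + 0.132×9.4) / (1 + 0.15×20 + 0.132×40) = 3.491/9.28 = 0.3762 kJ/s.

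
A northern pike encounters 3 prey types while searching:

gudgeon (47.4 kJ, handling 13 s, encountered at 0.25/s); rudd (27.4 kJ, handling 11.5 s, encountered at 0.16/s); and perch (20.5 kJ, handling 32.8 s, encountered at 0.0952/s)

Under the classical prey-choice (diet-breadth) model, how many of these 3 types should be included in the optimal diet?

Rank by E/h (kJ/s): gudgeon 3.65, rudd 2.38, perch 0.625. Include each in turn until the next type's E/h falls below the running intake rate.
Rate on top 1: 2.788. rudd: 2.38 < 2.788 → exclude; stop.
Optimal diet: gudgeon — 1 of 3 types.

1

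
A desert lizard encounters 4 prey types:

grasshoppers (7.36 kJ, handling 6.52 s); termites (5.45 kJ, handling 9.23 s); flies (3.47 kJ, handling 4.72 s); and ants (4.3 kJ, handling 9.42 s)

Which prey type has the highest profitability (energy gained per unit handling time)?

Profitability E/h (kJ/s): grasshoppers = 7.36/6.52 = 1.13, termites = 5.45/9.23 = 0.59, flies = 3.47/4.72 = 0.735, ants = 4.3/9.42 = 0.456.
Ranked: grasshoppers > flies > termites > ants.

grasshoppers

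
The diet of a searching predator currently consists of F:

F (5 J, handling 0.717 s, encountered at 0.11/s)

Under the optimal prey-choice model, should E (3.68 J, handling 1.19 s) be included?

On F alone, R = ΣλE/(1+Σλh) = 0.55/1.079 = 0.5098 J/s.
Profitability of E: 3.68/1.19 = 3.092 J/s.
Since 3.092 > R, including E increases the long-run rate.

Yes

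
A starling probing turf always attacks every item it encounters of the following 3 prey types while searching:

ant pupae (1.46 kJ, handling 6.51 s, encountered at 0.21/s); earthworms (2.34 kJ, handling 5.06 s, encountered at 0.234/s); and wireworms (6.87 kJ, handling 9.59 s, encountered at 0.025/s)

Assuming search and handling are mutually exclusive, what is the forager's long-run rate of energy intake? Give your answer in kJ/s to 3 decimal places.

0.271 kJ/s

Energy encountered per unit search time: 0.21×1.46 + 0.234×2.34 + 0.025×6.87 = 1.026 kJ/s.
Handling time per unit search time: 0.21×6.51 + 0.234×5.06 + 0.025×9.59 = 2.791.
Rate = 1.026/(1 + 2.791) = 0.2706 kJ/s.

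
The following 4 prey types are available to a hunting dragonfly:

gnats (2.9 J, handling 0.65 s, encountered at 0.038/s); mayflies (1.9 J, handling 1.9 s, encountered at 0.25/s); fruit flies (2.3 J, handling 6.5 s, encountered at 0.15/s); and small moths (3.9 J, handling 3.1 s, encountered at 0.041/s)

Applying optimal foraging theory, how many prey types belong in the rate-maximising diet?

3

Profitabilities (E/h, J/s): gnats 4.46, small moths 1.26, mayflies 1, fruit flies 0.354. Add prey in this order while the next type's profitability exceeds the intake rate on those already taken.
Rate on top 1: 0.1075. small moths: 1.26 > 0.1075 → include.
Rate on top 2: 0.2345. mayflies: 1 > 0.2345 → include.
Rate on top 3: 0.458. fruit flies: 0.354 < 0.458 → exclude; stop.
Optimal diet: gnats, small moths, mayflies — 3 of 4 types.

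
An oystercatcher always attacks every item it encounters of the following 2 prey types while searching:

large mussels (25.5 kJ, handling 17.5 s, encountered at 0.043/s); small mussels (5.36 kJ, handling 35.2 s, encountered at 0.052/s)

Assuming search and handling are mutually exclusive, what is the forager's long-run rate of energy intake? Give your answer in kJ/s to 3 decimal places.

0.384 kJ/s

R = (0.043×25.5 + 0.052×5.36) / (1 + 0.043×17.5 + 0.052×35.2) = 1.375/3.583 = 0.3838 kJ/s.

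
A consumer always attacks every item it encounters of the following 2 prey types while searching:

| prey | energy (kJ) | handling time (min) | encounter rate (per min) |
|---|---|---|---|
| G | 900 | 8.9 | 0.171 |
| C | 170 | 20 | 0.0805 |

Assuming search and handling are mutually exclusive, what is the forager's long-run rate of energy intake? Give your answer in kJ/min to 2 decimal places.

Energy encountered per unit search time: 0.171×900 + 0.0805×170 = 167.6 kJ/min.
Handling time per unit search time: 0.171×8.9 + 0.0805×20 = 3.132.
Rate = 167.6/(1 + 3.132) = 40.56 kJ/min.

40.56 kJ/min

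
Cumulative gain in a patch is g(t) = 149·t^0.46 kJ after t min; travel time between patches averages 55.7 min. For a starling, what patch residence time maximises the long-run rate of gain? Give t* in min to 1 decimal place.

47.4 min

Maximise g(t)/(T+t): set derivative to zero → g'(t)(T+t) = g(t).
g'(t) = 0.46·149·t^-0.54. Setting 0.46·149·t^-0.54 = 149·t^0.46/(55.7+t) gives 0.46(55.7+t) = t, so 0.54·t = 0.46×55.7.
t* = 0.46×55.7/0.54 = 47.45 min.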